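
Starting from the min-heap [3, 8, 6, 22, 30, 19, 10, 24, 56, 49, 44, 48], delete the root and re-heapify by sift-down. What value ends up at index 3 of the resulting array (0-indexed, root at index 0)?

22

remove root 3; move last element 48 to root → [48, 8, 6, 22, 30, 19, 10, 24, 56, 49, 44]
48 vs smaller child 6 at index 2, swap → [6, 8, 48, 22, 30, 19, 10, 24, 56, 49, 44]
48 vs smaller child 10 at index 6, swap → [6, 8, 10, 22, 30, 19, 48, 24, 56, 49, 44]
resulting array: [6, 8, 10, 22, 30, 19, 48, 24, 56, 49, 44]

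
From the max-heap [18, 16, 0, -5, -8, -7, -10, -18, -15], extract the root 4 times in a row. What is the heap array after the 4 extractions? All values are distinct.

extract-max #1 returns 18:
  remove root 18; move last element -15 to root → [-15, 16, 0, -5, -8, -7, -10, -18]
  -15 vs larger child 16 at index 1, swap → [16, -15, 0, -5, -8, -7, -10, -18]
  -15 vs larger child -5 at index 3, swap → [16, -5, 0, -15, -8, -7, -10, -18]
extract-max #2 returns 16:
  remove root 16; move last element -18 to root → [-18, -5, 0, -15, -8, -7, -10]
  -18 vs larger child 0 at index 2, swap → [0, -5, -18, -15, -8, -7, -10]
  -18 vs larger child -7 at index 5, swap → [0, -5, -7, -15, -8, -18, -10]
extract-max #3 returns 0:
  remove root 0; move last element -10 to root → [-10, -5, -7, -15, -8, -18]
  -10 vs larger child -5 at index 1, swap → [-5, -10, -7, -15, -8, -18]
  -10 vs larger child -8 at index 4, swap → [-5, -8, -7, -15, -10, -18]
extract-max #4 returns -5:
  remove root -5; move last element -18 to root → [-18, -8, -7, -15, -10]
  -18 vs larger child -7 at index 2, swap → [-7, -8, -18, -15, -10]

[-7, -8, -18, -15, -10]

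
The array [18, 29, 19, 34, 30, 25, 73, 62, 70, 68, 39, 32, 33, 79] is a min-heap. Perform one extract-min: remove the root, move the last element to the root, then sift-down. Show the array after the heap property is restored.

remove root 18; move last element 79 to root → [79, 29, 19, 34, 30, 25, 73, 62, 70, 68, 39, 32, 33]
79 vs smaller child 19 at index 2, swap → [19, 29, 79, 34, 30, 25, 73, 62, 70, 68, 39, 32, 33]
79 vs smaller child 25 at index 5, swap → [19, 29, 25, 34, 30, 79, 73, 62, 70, 68, 39, 32, 33]
79 vs smaller child 32 at index 11, swap → [19, 29, 25, 34, 30, 32, 73, 62, 70, 68, 39, 79, 33]

[19, 29, 25, 34, 30, 32, 73, 62, 70, 68, 39, 79, 33]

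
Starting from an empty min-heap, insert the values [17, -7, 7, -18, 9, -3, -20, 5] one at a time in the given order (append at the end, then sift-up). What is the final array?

Insert 17:
  append 17 at index 0 → [17] (no swap needed)
Insert -7:
  append -7 at index 1 → [17, -7]
  -7 < parent 17 at index 0, swap → [-7, 17]
Insert 7:
  append 7 at index 2 → [-7, 17, 7] (no swap needed)
Insert -18:
  append -18 at index 3 → [-7, 17, 7, -18]
  -18 < parent 17 at index 1, swap → [-7, -18, 7, 17]
  -18 < parent -7 at index 0, swap → [-18, -7, 7, 17]
Insert 9:
  append 9 at index 4 → [-18, -7, 7, 17, 9] (no swap needed)
Insert -3:
  append -3 at index 5 → [-18, -7, 7, 17, 9, -3]
  -3 < parent 7 at index 2, swap → [-18, -7, -3, 17, 9, 7]
Insert -20:
  append -20 at index 6 → [-18, -7, -3, 17, 9, 7, -20]
  -20 < parent -3 at index 2, swap → [-18, -7, -20, 17, 9, 7, -3]
  -20 < parent -18 at index 0, swap → [-20, -7, -18, 17, 9, 7, -3]
Insert 5:
  append 5 at index 7 → [-20, -7, -18, 17, 9, 7, -3, 5]
  5 < parent 17 at index 3, swap → [-20, -7, -18, 5, 9, 7, -3, 17]

[-20, -7, -18, 5, 9, 7, -3, 17]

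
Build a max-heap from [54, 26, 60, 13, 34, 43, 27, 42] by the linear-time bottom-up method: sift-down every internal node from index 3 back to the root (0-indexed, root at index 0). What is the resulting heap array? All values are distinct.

[60, 42, 54, 26, 34, 43, 27, 13]

sift down from index 3:
  13 vs only child 42 at index 7, swap → [54, 26, 60, 42, 34, 43, 27, 13]
sift down from index 2: already satisfies heap property
sift down from index 1:
  26 vs larger child 42 at index 3, swap → [54, 42, 60, 26, 34, 43, 27, 13]
sift down from index 0:
  54 vs larger child 60 at index 2, swap → [60, 42, 54, 26, 34, 43, 27, 13]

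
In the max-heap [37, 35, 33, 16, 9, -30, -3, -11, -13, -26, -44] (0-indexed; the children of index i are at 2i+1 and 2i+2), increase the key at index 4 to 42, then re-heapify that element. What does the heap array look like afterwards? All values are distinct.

[42, 37, 33, 16, 35, -30, -3, -11, -13, -26, -44]

set index 4 from 9 to 42 → [37, 35, 33, 16, 42, -30, -3, -11, -13, -26, -44]
42 > parent 35 at index 1, swap → [37, 42, 33, 16, 35, -30, -3, -11, -13, -26, -44]
42 > parent 37 at index 0, swap → [42, 37, 33, 16, 35, -30, -3, -11, -13, -26, -44]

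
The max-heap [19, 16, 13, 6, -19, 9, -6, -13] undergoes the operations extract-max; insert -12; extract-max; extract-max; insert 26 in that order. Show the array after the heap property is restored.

[26, 6, 9, -12, -19, -13, -6]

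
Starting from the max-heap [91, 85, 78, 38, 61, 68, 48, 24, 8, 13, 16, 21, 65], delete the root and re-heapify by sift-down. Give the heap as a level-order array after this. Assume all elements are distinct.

[85, 65, 78, 38, 61, 68, 48, 24, 8, 13, 16, 21]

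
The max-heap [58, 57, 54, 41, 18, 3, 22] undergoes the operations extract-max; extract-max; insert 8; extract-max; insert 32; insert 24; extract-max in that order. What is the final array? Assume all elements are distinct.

[32, 22, 24, 3, 18, 8]

extract-max → returns 58:
  remove root 58; move last element 22 to root → [22, 57, 54, 41, 18, 3]
  22 vs larger child 57 at index 1, swap → [57, 22, 54, 41, 18, 3]
  22 vs larger child 41 at index 3, swap → [57, 41, 54, 22, 18, 3]
extract-max → returns 57:
  remove root 57; move last element 3 to root → [3, 41, 54, 22, 18]
  3 vs larger child 54 at index 2, swap → [54, 41, 3, 22, 18]
insert 8:
  append 8 at index 5 → [54, 41, 3, 22, 18, 8]
  8 > parent 3 at index 2, swap → [54, 41, 8, 22, 18, 3]
extract-max → returns 54:
  remove root 54; move last element 3 to root → [3, 41, 8, 22, 18]
  3 vs larger child 41 at index 1, swap → [41, 3, 8, 22, 18]
  3 vs larger child 22 at index 3, swap → [41, 22, 8, 3, 18]
insert 32:
  append 32 at index 5 → [41, 22, 8, 3, 18, 32]
  32 > parent 8 at index 2, swap → [41, 22, 32, 3, 18, 8]
insert 24:
  append 24 at index 6 → [41, 22, 32, 3, 18, 8, 24] (no swap needed)
extract-max → returns 41:
  remove root 41; move last element 24 to root → [24, 22, 32, 3, 18, 8]
  24 vs larger child 32 at index 2, swap → [32, 22, 24, 3, 18, 8]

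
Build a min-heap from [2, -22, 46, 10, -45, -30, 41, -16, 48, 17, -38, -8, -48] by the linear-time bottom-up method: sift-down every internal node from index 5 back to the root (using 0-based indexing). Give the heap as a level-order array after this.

sift down from index 5:
  -30 vs smaller child -48 at index 12, swap → [2, -22, 46, 10, -45, -48, 41, -16, 48, 17, -38, -8, -30]
sift down from index 4: already satisfies heap property
sift down from index 3:
  10 vs smaller child -16 at index 7, swap → [2, -22, 46, -16, -45, -48, 41, 10, 48, 17, -38, -8, -30]
sift down from index 2:
  46 vs smaller child -48 at index 5, swap → [2, -22, -48, -16, -45, 46, 41, 10, 48, 17, -38, -8, -30]
  46 vs smaller child -30 at index 12, swap → [2, -22, -48, -16, -45, -30, 41, 10, 48, 17, -38, -8, 46]
sift down from index 1:
  -22 vs smaller child -45 at index 4, swap → [2, -45, -48, -16, -22, -30, 41, 10, 48, 17, -38, -8, 46]
  -22 vs smaller child -38 at index 10, swap → [2, -45, -48, -16, -38, -30, 41, 10, 48, 17, -22, -8, 46]
sift down from index 0:
  2 vs smaller child -48 at index 2, swap → [-48, -45, 2, -16, -38, -30, 41, 10, 48, 17, -22, -8, 46]
  2 vs smaller child -30 at index 5, swap → [-48, -45, -30, -16, -38, 2, 41, 10, 48, 17, -22, -8, 46]
  2 vs smaller child -8 at index 11, swap → [-48, -45, -30, -16, -38, -8, 41, 10, 48, 17, -22, 2, 46]

[-48, -45, -30, -16, -38, -8, 41, 10, 48, 17, -22, 2, 46]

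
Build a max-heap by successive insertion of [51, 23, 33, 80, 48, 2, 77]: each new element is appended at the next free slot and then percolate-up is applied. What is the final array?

Insert 51:
  append 51 at index 0 → [51] (no swap needed)
Insert 23:
  append 23 at index 1 → [51, 23] (no swap needed)
Insert 33:
  append 33 at index 2 → [51, 23, 33] (no swap needed)
Insert 80:
  append 80 at index 3 → [51, 23, 33, 80]
  80 > parent 23 at index 1, swap → [51, 80, 33, 23]
  80 > parent 51 at index 0, swap → [80, 51, 33, 23]
Insert 48:
  append 48 at index 4 → [80, 51, 33, 23, 48] (no swap needed)
Insert 2:
  append 2 at index 5 → [80, 51, 33, 23, 48, 2] (no swap needed)
Insert 77:
  append 77 at index 6 → [80, 51, 33, 23, 48, 2, 77]
  77 > parent 33 at index 2, swap → [80, 51, 77, 23, 48, 2, 33]

[80, 51, 77, 23, 48, 2, 33]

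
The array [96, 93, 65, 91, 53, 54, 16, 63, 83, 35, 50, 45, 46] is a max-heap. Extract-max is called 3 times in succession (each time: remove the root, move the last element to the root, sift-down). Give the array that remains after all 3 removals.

[83, 63, 65, 50, 53, 54, 16, 45, 46, 35]

extract-max #1 returns 96:
  remove root 96; move last element 46 to root → [46, 93, 65, 91, 53, 54, 16, 63, 83, 35, 50, 45]
  46 vs larger child 93 at index 1, swap → [93, 46, 65, 91, 53, 54, 16, 63, 83, 35, 50, 45]
  46 vs larger child 91 at index 3, swap → [93, 91, 65, 46, 53, 54, 16, 63, 83, 35, 50, 45]
  46 vs larger child 83 at index 8, swap → [93, 91, 65, 83, 53, 54, 16, 63, 46, 35, 50, 45]
extract-max #2 returns 93:
  remove root 93; move last element 45 to root → [45, 91, 65, 83, 53, 54, 16, 63, 46, 35, 50]
  45 vs larger child 91 at index 1, swap → [91, 45, 65, 83, 53, 54, 16, 63, 46, 35, 50]
  45 vs larger child 83 at index 3, swap → [91, 83, 65, 45, 53, 54, 16, 63, 46, 35, 50]
  45 vs larger child 63 at index 7, swap → [91, 83, 65, 63, 53, 54, 16, 45, 46, 35, 50]
extract-max #3 returns 91:
  remove root 91; move last element 50 to root → [50, 83, 65, 63, 53, 54, 16, 45, 46, 35]
  50 vs larger child 83 at index 1, swap → [83, 50, 65, 63, 53, 54, 16, 45, 46, 35]
  50 vs larger child 63 at index 3, swap → [83, 63, 65, 50, 53, 54, 16, 45, 46, 35]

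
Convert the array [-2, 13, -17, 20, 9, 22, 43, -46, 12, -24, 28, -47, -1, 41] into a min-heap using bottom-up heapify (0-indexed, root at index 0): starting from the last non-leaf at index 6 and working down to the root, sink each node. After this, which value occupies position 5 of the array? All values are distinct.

-2

sift down from index 6:
  43 vs only child 41 at index 13, swap → [-2, 13, -17, 20, 9, 22, 41, -46, 12, -24, 28, -47, -1, 43]
sift down from index 5:
  22 vs smaller child -47 at index 11, swap → [-2, 13, -17, 20, 9, -47, 41, -46, 12, -24, 28, 22, -1, 43]
sift down from index 4:
  9 vs smaller child -24 at index 9, swap → [-2, 13, -17, 20, -24, -47, 41, -46, 12, 9, 28, 22, -1, 43]
sift down from index 3:
  20 vs smaller child -46 at index 7, swap → [-2, 13, -17, -46, -24, -47, 41, 20, 12, 9, 28, 22, -1, 43]
sift down from index 2:
  -17 vs smaller child -47 at index 5, swap → [-2, 13, -47, -46, -24, -17, 41, 20, 12, 9, 28, 22, -1, 43]
sift down from index 1:
  13 vs smaller child -46 at index 3, swap → [-2, -46, -47, 13, -24, -17, 41, 20, 12, 9, 28, 22, -1, 43]
  13 vs smaller child 12 at index 8, swap → [-2, -46, -47, 12, -24, -17, 41, 20, 13, 9, 28, 22, -1, 43]
sift down from index 0:
  -2 vs smaller child -47 at index 2, swap → [-47, -46, -2, 12, -24, -17, 41, 20, 13, 9, 28, 22, -1, 43]
  -2 vs smaller child -17 at index 5, swap → [-47, -46, -17, 12, -24, -2, 41, 20, 13, 9, 28, 22, -1, 43]
resulting array: [-47, -46, -17, 12, -24, -2, 41, 20, 13, 9, 28, 22, -1, 43]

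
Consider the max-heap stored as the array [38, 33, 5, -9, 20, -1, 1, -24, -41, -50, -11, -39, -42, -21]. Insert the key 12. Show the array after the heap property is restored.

append 12 at index 14 → [38, 33, 5, -9, 20, -1, 1, -24, -41, -50, -11, -39, -42, -21, 12]
12 > parent 1 at index 6, swap → [38, 33, 5, -9, 20, -1, 12, -24, -41, -50, -11, -39, -42, -21, 1]
12 > parent 5 at index 2, swap → [38, 33, 12, -9, 20, -1, 5, -24, -41, -50, -11, -39, -42, -21, 1]

[38, 33, 12, -9, 20, -1, 5, -24, -41, -50, -11, -39, -42, -21, 1]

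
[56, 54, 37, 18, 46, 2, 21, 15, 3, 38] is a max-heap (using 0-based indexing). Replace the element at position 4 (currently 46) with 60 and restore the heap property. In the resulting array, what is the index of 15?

set index 4 from 46 to 60 → [56, 54, 37, 18, 60, 2, 21, 15, 3, 38]
60 > parent 54 at index 1, swap → [56, 60, 37, 18, 54, 2, 21, 15, 3, 38]
60 > parent 56 at index 0, swap → [60, 56, 37, 18, 54, 2, 21, 15, 3, 38]
resulting array: [60, 56, 37, 18, 54, 2, 21, 15, 3, 38]

7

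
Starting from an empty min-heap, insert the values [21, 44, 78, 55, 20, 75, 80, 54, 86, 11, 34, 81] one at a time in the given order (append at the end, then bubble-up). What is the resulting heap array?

Insert 21:
  append 21 at index 0 → [21] (no swap needed)
Insert 44:
  append 44 at index 1 → [21, 44] (no swap needed)
Insert 78:
  append 78 at index 2 → [21, 44, 78] (no swap needed)
Insert 55:
  append 55 at index 3 → [21, 44, 78, 55] (no swap needed)
Insert 20:
  append 20 at index 4 → [21, 44, 78, 55, 20]
  20 < parent 44 at index 1, swap → [21, 20, 78, 55, 44]
  20 < parent 21 at index 0, swap → [20, 21, 78, 55, 44]
Insert 75:
  append 75 at index 5 → [20, 21, 78, 55, 44, 75]
  75 < parent 78 at index 2, swap → [20, 21, 75, 55, 44, 78]
Insert 80:
  append 80 at index 6 → [20, 21, 75, 55, 44, 78, 80] (no swap needed)
Insert 54:
  append 54 at index 7 → [20, 21, 75, 55, 44, 78, 80, 54]
  54 < parent 55 at index 3, swap → [20, 21, 75, 54, 44, 78, 80, 55]
Insert 86:
  append 86 at index 8 → [20, 21, 75, 54, 44, 78, 80, 55, 86] (no swap needed)
Insert 11:
  append 11 at index 9 → [20, 21, 75, 54, 44, 78, 80, 55, 86, 11]
  11 < parent 44 at index 4, swap → [20, 21, 75, 54, 11, 78, 80, 55, 86, 44]
  11 < parent 21 at index 1, swap → [20, 11, 75, 54, 21, 78, 80, 55, 86, 44]
  11 < parent 20 at index 0, swap → [11, 20, 75, 54, 21, 78, 80, 55, 86, 44]
Insert 34:
  append 34 at index 10 → [11, 20, 75, 54, 21, 78, 80, 55, 86, 44, 34] (no swap needed)
Insert 81:
  append 81 at index 11 → [11, 20, 75, 54, 21, 78, 80, 55, 86, 44, 34, 81] (no swap needed)

[11, 20, 75, 54, 21, 78, 80, 55, 86, 44, 34, 81]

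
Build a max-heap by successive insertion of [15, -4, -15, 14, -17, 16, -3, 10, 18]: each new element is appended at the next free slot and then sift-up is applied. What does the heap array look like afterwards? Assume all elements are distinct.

Insert 15:
  append 15 at index 0 → [15] (no swap needed)
Insert -4:
  append -4 at index 1 → [15, -4] (no swap needed)
Insert -15:
  append -15 at index 2 → [15, -4, -15] (no swap needed)
Insert 14:
  append 14 at index 3 → [15, -4, -15, 14]
  14 > parent -4 at index 1, swap → [15, 14, -15, -4]
Insert -17:
  append -17 at index 4 → [15, 14, -15, -4, -17] (no swap needed)
Insert 16:
  append 16 at index 5 → [15, 14, -15, -4, -17, 16]
  16 > parent -15 at index 2, swap → [15, 14, 16, -4, -17, -15]
  16 > parent 15 at index 0, swap → [16, 14, 15, -4, -17, -15]
Insert -3:
  append -3 at index 6 → [16, 14, 15, -4, -17, -15, -3] (no swap needed)
Insert 10:
  append 10 at index 7 → [16, 14, 15, -4, -17, -15, -3, 10]
  10 > parent -4 at index 3, swap → [16, 14, 15, 10, -17, -15, -3, -4]
Insert 18:
  append 18 at index 8 → [16, 14, 15, 10, -17, -15, -3, -4, 18]
  18 > parent 10 at index 3, swap → [16, 14, 15, 18, -17, -15, -3, -4, 10]
  18 > parent 14 at index 1, swap → [16, 18, 15, 14, -17, -15, -3, -4, 10]
  18 > parent 16 at index 0, swap → [18, 16, 15, 14, -17, -15, -3, -4, 10]

[18, 16, 15, 14, -17, -15, -3, -4, 10]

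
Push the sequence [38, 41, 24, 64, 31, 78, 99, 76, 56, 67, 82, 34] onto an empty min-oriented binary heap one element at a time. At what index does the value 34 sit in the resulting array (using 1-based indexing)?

3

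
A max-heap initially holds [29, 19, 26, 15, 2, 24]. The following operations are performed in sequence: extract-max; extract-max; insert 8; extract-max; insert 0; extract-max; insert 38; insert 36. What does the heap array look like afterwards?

extract-max → returns 29:
  remove root 29; move last element 24 to root → [24, 19, 26, 15, 2]
  24 vs larger child 26 at index 2, swap → [26, 19, 24, 15, 2]
extract-max → returns 26:
  remove root 26; move last element 2 to root → [2, 19, 24, 15]
  2 vs larger child 24 at index 2, swap → [24, 19, 2, 15]
insert 8:
  append 8 at index 4 → [24, 19, 2, 15, 8] (no swap needed)
extract-max → returns 24:
  remove root 24; move last element 8 to root → [8, 19, 2, 15]
  8 vs larger child 19 at index 1, swap → [19, 8, 2, 15]
  8 vs only child 15 at index 3, swap → [19, 15, 2, 8]
insert 0:
  append 0 at index 4 → [19, 15, 2, 8, 0] (no swap needed)
extract-max → returns 19:
  remove root 19; move last element 0 to root → [0, 15, 2, 8]
  0 vs larger child 15 at index 1, swap → [15, 0, 2, 8]
  0 vs only child 8 at index 3, swap → [15, 8, 2, 0]
insert 38:
  append 38 at index 4 → [15, 8, 2, 0, 38]
  38 > parent 8 at index 1, swap → [15, 38, 2, 0, 8]
  38 > parent 15 at index 0, swap → [38, 15, 2, 0, 8]
insert 36:
  append 36 at index 5 → [38, 15, 2, 0, 8, 36]
  36 > parent 2 at index 2, swap → [38, 15, 36, 0, 8, 2]

[38, 15, 36, 0, 8, 2]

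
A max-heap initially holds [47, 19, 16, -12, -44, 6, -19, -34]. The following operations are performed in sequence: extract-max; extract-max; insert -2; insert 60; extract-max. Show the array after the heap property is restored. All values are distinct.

[16, -12, 6, -34, -44, -19, -2]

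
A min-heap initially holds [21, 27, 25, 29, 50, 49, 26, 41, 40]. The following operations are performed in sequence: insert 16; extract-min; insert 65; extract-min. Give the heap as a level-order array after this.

insert 16:
  append 16 at index 9 → [21, 27, 25, 29, 50, 49, 26, 41, 40, 16]
  16 < parent 50 at index 4, swap → [21, 27, 25, 29, 16, 49, 26, 41, 40, 50]
  16 < parent 27 at index 1, swap → [21, 16, 25, 29, 27, 49, 26, 41, 40, 50]
  16 < parent 21 at index 0, swap → [16, 21, 25, 29, 27, 49, 26, 41, 40, 50]
extract-min → returns 16:
  remove root 16; move last element 50 to root → [50, 21, 25, 29, 27, 49, 26, 41, 40]
  50 vs smaller child 21 at index 1, swap → [21, 50, 25, 29, 27, 49, 26, 41, 40]
  50 vs smaller child 27 at index 4, swap → [21, 27, 25, 29, 50, 49, 26, 41, 40]
insert 65:
  append 65 at index 9 → [21, 27, 25, 29, 50, 49, 26, 41, 40, 65] (no swap needed)
extract-min → returns 21:
  remove root 21; move last element 65 to root → [65, 27, 25, 29, 50, 49, 26, 41, 40]
  65 vs smaller child 25 at index 2, swap → [25, 27, 65, 29, 50, 49, 26, 41, 40]
  65 vs smaller child 26 at index 6, swap → [25, 27, 26, 29, 50, 49, 65, 41, 40]

[25, 27, 26, 29, 50, 49, 65, 41, 40]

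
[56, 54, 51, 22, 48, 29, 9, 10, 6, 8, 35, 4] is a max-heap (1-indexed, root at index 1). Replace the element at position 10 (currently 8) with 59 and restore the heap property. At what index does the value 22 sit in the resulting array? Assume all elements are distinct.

4

set index 10 from 8 to 59 → [56, 54, 51, 22, 48, 29, 9, 10, 6, 59, 35, 4]
59 > parent 48 at index 5, swap → [56, 54, 51, 22, 59, 29, 9, 10, 6, 48, 35, 4]
59 > parent 54 at index 2, swap → [56, 59, 51, 22, 54, 29, 9, 10, 6, 48, 35, 4]
59 > parent 56 at index 1, swap → [59, 56, 51, 22, 54, 29, 9, 10, 6, 48, 35, 4]
resulting array: [59, 56, 51, 22, 54, 29, 9, 10, 6, 48, 35, 4]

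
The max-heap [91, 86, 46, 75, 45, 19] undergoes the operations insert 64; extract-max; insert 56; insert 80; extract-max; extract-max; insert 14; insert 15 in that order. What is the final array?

[75, 56, 64, 46, 45, 19, 14, 15]

insert 64:
  append 64 at index 6 → [91, 86, 46, 75, 45, 19, 64]
  64 > parent 46 at index 2, swap → [91, 86, 64, 75, 45, 19, 46]
extract-max → returns 91:
  remove root 91; move last element 46 to root → [46, 86, 64, 75, 45, 19]
  46 vs larger child 86 at index 1, swap → [86, 46, 64, 75, 45, 19]
  46 vs larger child 75 at index 3, swap → [86, 75, 64, 46, 45, 19]
insert 56:
  append 56 at index 6 → [86, 75, 64, 46, 45, 19, 56] (no swap needed)
insert 80:
  append 80 at index 7 → [86, 75, 64, 46, 45, 19, 56, 80]
  80 > parent 46 at index 3, swap → [86, 75, 64, 80, 45, 19, 56, 46]
  80 > parent 75 at index 1, swap → [86, 80, 64, 75, 45, 19, 56, 46]
extract-max → returns 86:
  remove root 86; move last element 46 to root → [46, 80, 64, 75, 45, 19, 56]
  46 vs larger child 80 at index 1, swap → [80, 46, 64, 75, 45, 19, 56]
  46 vs larger child 75 at index 3, swap → [80, 75, 64, 46, 45, 19, 56]
extract-max → returns 80:
  remove root 80; move last element 56 to root → [56, 75, 64, 46, 45, 19]
  56 vs larger child 75 at index 1, swap → [75, 56, 64, 46, 45, 19]
insert 14:
  append 14 at index 6 → [75, 56, 64, 46, 45, 19, 14] (no swap needed)
insert 15:
  append 15 at index 7 → [75, 56, 64, 46, 45, 19, 14, 15] (no swap needed)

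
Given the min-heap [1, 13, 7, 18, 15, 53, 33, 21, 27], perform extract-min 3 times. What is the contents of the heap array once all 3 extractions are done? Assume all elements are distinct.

extract-min #1 returns 1:
  remove root 1; move last element 27 to root → [27, 13, 7, 18, 15, 53, 33, 21]
  27 vs smaller child 7 at index 2, swap → [7, 13, 27, 18, 15, 53, 33, 21]
extract-min #2 returns 7:
  remove root 7; move last element 21 to root → [21, 13, 27, 18, 15, 53, 33]
  21 vs smaller child 13 at index 1, swap → [13, 21, 27, 18, 15, 53, 33]
  21 vs smaller child 15 at index 4, swap → [13, 15, 27, 18, 21, 53, 33]
extract-min #3 returns 13:
  remove root 13; move last element 33 to root → [33, 15, 27, 18, 21, 53]
  33 vs smaller child 15 at index 1, swap → [15, 33, 27, 18, 21, 53]
  33 vs smaller child 18 at index 3, swap → [15, 18, 27, 33, 21, 53]

[15, 18, 27, 33, 21, 53]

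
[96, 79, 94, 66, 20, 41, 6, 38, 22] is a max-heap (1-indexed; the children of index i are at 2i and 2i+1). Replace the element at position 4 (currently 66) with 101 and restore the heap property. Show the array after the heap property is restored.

set index 4 from 66 to 101 → [96, 79, 94, 101, 20, 41, 6, 38, 22]
101 > parent 79 at index 2, swap → [96, 101, 94, 79, 20, 41, 6, 38, 22]
101 > parent 96 at index 1, swap → [101, 96, 94, 79, 20, 41, 6, 38, 22]

[101, 96, 94, 79, 20, 41, 6, 38, 22]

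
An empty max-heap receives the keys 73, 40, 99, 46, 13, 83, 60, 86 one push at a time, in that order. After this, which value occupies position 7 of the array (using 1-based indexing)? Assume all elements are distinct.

60

Insert 73:
  append 73 at index 1 → [73] (no swap needed)
Insert 40:
  append 40 at index 2 → [73, 40] (no swap needed)
Insert 99:
  append 99 at index 3 → [73, 40, 99]
  99 > parent 73 at index 1, swap → [99, 40, 73]
Insert 46:
  append 46 at index 4 → [99, 40, 73, 46]
  46 > parent 40 at index 2, swap → [99, 46, 73, 40]
Insert 13:
  append 13 at index 5 → [99, 46, 73, 40, 13] (no swap needed)
Insert 83:
  append 83 at index 6 → [99, 46, 73, 40, 13, 83]
  83 > parent 73 at index 3, swap → [99, 46, 83, 40, 13, 73]
Insert 60:
  append 60 at index 7 → [99, 46, 83, 40, 13, 73, 60] (no swap needed)
Insert 86:
  append 86 at index 8 → [99, 46, 83, 40, 13, 73, 60, 86]
  86 > parent 40 at index 4, swap → [99, 46, 83, 86, 13, 73, 60, 40]
  86 > parent 46 at index 2, swap → [99, 86, 83, 46, 13, 73, 60, 40]
resulting array: [99, 86, 83, 46, 13, 73, 60, 40]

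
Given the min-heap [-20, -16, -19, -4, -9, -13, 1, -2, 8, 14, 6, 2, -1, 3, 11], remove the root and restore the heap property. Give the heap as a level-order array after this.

[-19, -16, -13, -4, -9, -1, 1, -2, 8, 14, 6, 2, 11, 3]

remove root -20; move last element 11 to root → [11, -16, -19, -4, -9, -13, 1, -2, 8, 14, 6, 2, -1, 3]
11 vs smaller child -19 at index 2, swap → [-19, -16, 11, -4, -9, -13, 1, -2, 8, 14, 6, 2, -1, 3]
11 vs smaller child -13 at index 5, swap → [-19, -16, -13, -4, -9, 11, 1, -2, 8, 14, 6, 2, -1, 3]
11 vs smaller child -1 at index 12, swap → [-19, -16, -13, -4, -9, -1, 1, -2, 8, 14, 6, 2, 11, 3]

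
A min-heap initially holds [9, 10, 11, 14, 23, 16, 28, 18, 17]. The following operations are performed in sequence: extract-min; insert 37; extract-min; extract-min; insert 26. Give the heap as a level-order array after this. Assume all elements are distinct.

[14, 17, 16, 18, 23, 37, 28, 26]

extract-min → returns 9:
  remove root 9; move last element 17 to root → [17, 10, 11, 14, 23, 16, 28, 18]
  17 vs smaller child 10 at index 1, swap → [10, 17, 11, 14, 23, 16, 28, 18]
  17 vs smaller child 14 at index 3, swap → [10, 14, 11, 17, 23, 16, 28, 18]
insert 37:
  append 37 at index 8 → [10, 14, 11, 17, 23, 16, 28, 18, 37] (no swap needed)
extract-min → returns 10:
  remove root 10; move last element 37 to root → [37, 14, 11, 17, 23, 16, 28, 18]
  37 vs smaller child 11 at index 2, swap → [11, 14, 37, 17, 23, 16, 28, 18]
  37 vs smaller child 16 at index 5, swap → [11, 14, 16, 17, 23, 37, 28, 18]
extract-min → returns 11:
  remove root 11; move last element 18 to root → [18, 14, 16, 17, 23, 37, 28]
  18 vs smaller child 14 at index 1, swap → [14, 18, 16, 17, 23, 37, 28]
  18 vs smaller child 17 at index 3, swap → [14, 17, 16, 18, 23, 37, 28]
insert 26:
  append 26 at index 7 → [14, 17, 16, 18, 23, 37, 28, 26] (no swap needed)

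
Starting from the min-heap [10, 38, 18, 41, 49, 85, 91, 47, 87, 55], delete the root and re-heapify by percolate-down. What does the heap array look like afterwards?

remove root 10; move last element 55 to root → [55, 38, 18, 41, 49, 85, 91, 47, 87]
55 vs smaller child 18 at index 2, swap → [18, 38, 55, 41, 49, 85, 91, 47, 87]

[18, 38, 55, 41, 49, 85, 91, 47, 87]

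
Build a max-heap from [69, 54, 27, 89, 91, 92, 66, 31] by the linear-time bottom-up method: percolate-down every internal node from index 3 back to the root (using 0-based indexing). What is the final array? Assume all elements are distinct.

[92, 91, 69, 89, 54, 27, 66, 31]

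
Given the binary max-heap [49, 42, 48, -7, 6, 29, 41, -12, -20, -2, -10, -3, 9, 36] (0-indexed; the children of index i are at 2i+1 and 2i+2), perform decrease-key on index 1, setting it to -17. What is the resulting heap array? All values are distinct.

[49, 6, 48, -7, -2, 29, 41, -12, -20, -17, -10, -3, 9, 36]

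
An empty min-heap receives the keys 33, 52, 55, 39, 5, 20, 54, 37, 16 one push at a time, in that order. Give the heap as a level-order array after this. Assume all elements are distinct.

[5, 16, 20, 33, 39, 55, 54, 52, 37]

Insert 33:
  append 33 at index 0 → [33] (no swap needed)
Insert 52:
  append 52 at index 1 → [33, 52] (no swap needed)
Insert 55:
  append 55 at index 2 → [33, 52, 55] (no swap needed)
Insert 39:
  append 39 at index 3 → [33, 52, 55, 39]
  39 < parent 52 at index 1, swap → [33, 39, 55, 52]
Insert 5:
  append 5 at index 4 → [33, 39, 55, 52, 5]
  5 < parent 39 at index 1, swap → [33, 5, 55, 52, 39]
  5 < parent 33 at index 0, swap → [5, 33, 55, 52, 39]
Insert 20:
  append 20 at index 5 → [5, 33, 55, 52, 39, 20]
  20 < parent 55 at index 2, swap → [5, 33, 20, 52, 39, 55]
Insert 54:
  append 54 at index 6 → [5, 33, 20, 52, 39, 55, 54] (no swap needed)
Insert 37:
  append 37 at index 7 → [5, 33, 20, 52, 39, 55, 54, 37]
  37 < parent 52 at index 3, swap → [5, 33, 20, 37, 39, 55, 54, 52]
Insert 16:
  append 16 at index 8 → [5, 33, 20, 37, 39, 55, 54, 52, 16]
  16 < parent 37 at index 3, swap → [5, 33, 20, 16, 39, 55, 54, 52, 37]
  16 < parent 33 at index 1, swap → [5, 16, 20, 33, 39, 55, 54, 52, 37]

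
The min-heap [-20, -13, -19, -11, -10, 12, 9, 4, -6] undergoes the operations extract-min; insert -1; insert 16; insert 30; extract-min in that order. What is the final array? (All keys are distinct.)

extract-min → returns -20:
  remove root -20; move last element -6 to root → [-6, -13, -19, -11, -10, 12, 9, 4]
  -6 vs smaller child -19 at index 2, swap → [-19, -13, -6, -11, -10, 12, 9, 4]
insert -1:
  append -1 at index 8 → [-19, -13, -6, -11, -10, 12, 9, 4, -1] (no swap needed)
insert 16:
  append 16 at index 9 → [-19, -13, -6, -11, -10, 12, 9, 4, -1, 16] (no swap needed)
insert 30:
  append 30 at index 10 → [-19, -13, -6, -11, -10, 12, 9, 4, -1, 16, 30] (no swap needed)
extract-min → returns -19:
  remove root -19; move last element 30 to root → [30, -13, -6, -11, -10, 12, 9, 4, -1, 16]
  30 vs smaller child -13 at index 1, swap → [-13, 30, -6, -11, -10, 12, 9, 4, -1, 16]
  30 vs smaller child -11 at index 3, swap → [-13, -11, -6, 30, -10, 12, 9, 4, -1, 16]
  30 vs smaller child -1 at index 8, swap → [-13, -11, -6, -1, -10, 12, 9, 4, 30, 16]

[-13, -11, -6, -1, -10, 12, 9, 4, 30, 16]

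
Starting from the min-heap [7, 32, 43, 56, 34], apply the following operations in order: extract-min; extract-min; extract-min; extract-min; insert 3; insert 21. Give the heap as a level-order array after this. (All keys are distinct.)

[3, 56, 21]

extract-min → returns 7:
  remove root 7; move last element 34 to root → [34, 32, 43, 56]
  34 vs smaller child 32 at index 1, swap → [32, 34, 43, 56]
extract-min → returns 32:
  remove root 32; move last element 56 to root → [56, 34, 43]
  56 vs smaller child 34 at index 1, swap → [34, 56, 43]
extract-min → returns 34:
  remove root 34; move last element 43 to root → [43, 56] (no swap needed)
extract-min → returns 43:
  remove root 43; move last element 56 to root → [56] (no swap needed)
insert 3:
  append 3 at index 1 → [56, 3]
  3 < parent 56 at index 0, swap → [3, 56]
insert 21:
  append 21 at index 2 → [3, 56, 21] (no swap needed)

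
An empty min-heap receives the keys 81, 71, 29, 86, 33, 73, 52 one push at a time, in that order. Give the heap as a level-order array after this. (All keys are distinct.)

Insert 81:
  append 81 at index 0 → [81] (no swap needed)
Insert 71:
  append 71 at index 1 → [81, 71]
  71 < parent 81 at index 0, swap → [71, 81]
Insert 29:
  append 29 at index 2 → [71, 81, 29]
  29 < parent 71 at index 0, swap → [29, 81, 71]
Insert 86:
  append 86 at index 3 → [29, 81, 71, 86] (no swap needed)
Insert 33:
  append 33 at index 4 → [29, 81, 71, 86, 33]
  33 < parent 81 at index 1, swap → [29, 33, 71, 86, 81]
Insert 73:
  append 73 at index 5 → [29, 33, 71, 86, 81, 73] (no swap needed)
Insert 52:
  append 52 at index 6 → [29, 33, 71, 86, 81, 73, 52]
  52 < parent 71 at index 2, swap → [29, 33, 52, 86, 81, 73, 71]

[29, 33, 52, 86, 81, 73, 71]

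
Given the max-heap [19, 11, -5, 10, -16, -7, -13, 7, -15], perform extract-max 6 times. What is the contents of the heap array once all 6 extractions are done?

[-13, -15, -16]

extract-max #1 returns 19:
  remove root 19; move last element -15 to root → [-15, 11, -5, 10, -16, -7, -13, 7]
  -15 vs larger child 11 at index 1, swap → [11, -15, -5, 10, -16, -7, -13, 7]
  -15 vs larger child 10 at index 3, swap → [11, 10, -5, -15, -16, -7, -13, 7]
  -15 vs only child 7 at index 7, swap → [11, 10, -5, 7, -16, -7, -13, -15]
extract-max #2 returns 11:
  remove root 11; move last element -15 to root → [-15, 10, -5, 7, -16, -7, -13]
  -15 vs larger child 10 at index 1, swap → [10, -15, -5, 7, -16, -7, -13]
  -15 vs larger child 7 at index 3, swap → [10, 7, -5, -15, -16, -7, -13]
extract-max #3 returns 10:
  remove root 10; move last element -13 to root → [-13, 7, -5, -15, -16, -7]
  -13 vs larger child 7 at index 1, swap → [7, -13, -5, -15, -16, -7]
extract-max #4 returns 7:
  remove root 7; move last element -7 to root → [-7, -13, -5, -15, -16]
  -7 vs larger child -5 at index 2, swap → [-5, -13, -7, -15, -16]
extract-max #5 returns -5:
  remove root -5; move last element -16 to root → [-16, -13, -7, -15]
  -16 vs larger child -7 at index 2, swap → [-7, -13, -16, -15]
extract-max #6 returns -7:
  remove root -7; move last element -15 to root → [-15, -13, -16]
  -15 vs larger child -13 at index 1, swap → [-13, -15, -16]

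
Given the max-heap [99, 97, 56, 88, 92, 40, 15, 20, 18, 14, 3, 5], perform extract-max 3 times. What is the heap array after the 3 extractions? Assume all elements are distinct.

extract-max #1 returns 99:
  remove root 99; move last element 5 to root → [5, 97, 56, 88, 92, 40, 15, 20, 18, 14, 3]
  5 vs larger child 97 at index 1, swap → [97, 5, 56, 88, 92, 40, 15, 20, 18, 14, 3]
  5 vs larger child 92 at index 4, swap → [97, 92, 56, 88, 5, 40, 15, 20, 18, 14, 3]
  5 vs larger child 14 at index 9, swap → [97, 92, 56, 88, 14, 40, 15, 20, 18, 5, 3]
extract-max #2 returns 97:
  remove root 97; move last element 3 to root → [3, 92, 56, 88, 14, 40, 15, 20, 18, 5]
  3 vs larger child 92 at index 1, swap → [92, 3, 56, 88, 14, 40, 15, 20, 18, 5]
  3 vs larger child 88 at index 3, swap → [92, 88, 56, 3, 14, 40, 15, 20, 18, 5]
  3 vs larger child 20 at index 7, swap → [92, 88, 56, 20, 14, 40, 15, 3, 18, 5]
extract-max #3 returns 92:
  remove root 92; move last element 5 to root → [5, 88, 56, 20, 14, 40, 15, 3, 18]
  5 vs larger child 88 at index 1, swap → [88, 5, 56, 20, 14, 40, 15, 3, 18]
  5 vs larger child 20 at index 3, swap → [88, 20, 56, 5, 14, 40, 15, 3, 18]
  5 vs larger child 18 at index 8, swap → [88, 20, 56, 18, 14, 40, 15, 3, 5]

[88, 20, 56, 18, 14, 40, 15, 3, 5]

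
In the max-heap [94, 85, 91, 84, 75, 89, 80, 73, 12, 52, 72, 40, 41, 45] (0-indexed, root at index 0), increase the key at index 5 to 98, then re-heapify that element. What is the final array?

set index 5 from 89 to 98 → [94, 85, 91, 84, 75, 98, 80, 73, 12, 52, 72, 40, 41, 45]
98 > parent 91 at index 2, swap → [94, 85, 98, 84, 75, 91, 80, 73, 12, 52, 72, 40, 41, 45]
98 > parent 94 at index 0, swap → [98, 85, 94, 84, 75, 91, 80, 73, 12, 52, 72, 40, 41, 45]

[98, 85, 94, 84, 75, 91, 80, 73, 12, 52, 72, 40, 41, 45]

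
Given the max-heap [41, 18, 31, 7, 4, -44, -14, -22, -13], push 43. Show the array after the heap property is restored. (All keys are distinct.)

[43, 41, 31, 7, 18, -44, -14, -22, -13, 4]

append 43 at index 9 → [41, 18, 31, 7, 4, -44, -14, -22, -13, 43]
43 > parent 4 at index 4, swap → [41, 18, 31, 7, 43, -44, -14, -22, -13, 4]
43 > parent 18 at index 1, swap → [41, 43, 31, 7, 18, -44, -14, -22, -13, 4]
43 > parent 41 at index 0, swap → [43, 41, 31, 7, 18, -44, -14, -22, -13, 4]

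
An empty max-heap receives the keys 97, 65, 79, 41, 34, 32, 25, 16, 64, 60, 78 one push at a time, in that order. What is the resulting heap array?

[97, 78, 79, 64, 65, 32, 25, 16, 41, 34, 60]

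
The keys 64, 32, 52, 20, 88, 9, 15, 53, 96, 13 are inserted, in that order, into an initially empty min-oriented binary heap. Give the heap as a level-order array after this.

[9, 13, 15, 53, 32, 52, 20, 64, 96, 88]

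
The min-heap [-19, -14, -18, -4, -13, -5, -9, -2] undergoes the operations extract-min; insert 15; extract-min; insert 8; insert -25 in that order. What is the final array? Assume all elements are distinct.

[-25, -14, -9, -13, 15, -5, -2, 8, -4]

extract-min → returns -19:
  remove root -19; move last element -2 to root → [-2, -14, -18, -4, -13, -5, -9]
  -2 vs smaller child -18 at index 2, swap → [-18, -14, -2, -4, -13, -5, -9]
  -2 vs smaller child -9 at index 6, swap → [-18, -14, -9, -4, -13, -5, -2]
insert 15:
  append 15 at index 7 → [-18, -14, -9, -4, -13, -5, -2, 15] (no swap needed)
extract-min → returns -18:
  remove root -18; move last element 15 to root → [15, -14, -9, -4, -13, -5, -2]
  15 vs smaller child -14 at index 1, swap → [-14, 15, -9, -4, -13, -5, -2]
  15 vs smaller child -13 at index 4, swap → [-14, -13, -9, -4, 15, -5, -2]
insert 8:
  append 8 at index 7 → [-14, -13, -9, -4, 15, -5, -2, 8] (no swap needed)
insert -25:
  append -25 at index 8 → [-14, -13, -9, -4, 15, -5, -2, 8, -25]
  -25 < parent -4 at index 3, swap → [-14, -13, -9, -25, 15, -5, -2, 8, -4]
  -25 < parent -13 at index 1, swap → [-14, -25, -9, -13, 15, -5, -2, 8, -4]
  -25 < parent -14 at index 0, swap → [-25, -14, -9, -13, 15, -5, -2, 8, -4]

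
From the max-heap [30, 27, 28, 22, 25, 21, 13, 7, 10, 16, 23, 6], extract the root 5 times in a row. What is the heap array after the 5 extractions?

extract-max #1 returns 30:
  remove root 30; move last element 6 to root → [6, 27, 28, 22, 25, 21, 13, 7, 10, 16, 23]
  6 vs larger child 28 at index 2, swap → [28, 27, 6, 22, 25, 21, 13, 7, 10, 16, 23]
  6 vs larger child 21 at index 5, swap → [28, 27, 21, 22, 25, 6, 13, 7, 10, 16, 23]
extract-max #2 returns 28:
  remove root 28; move last element 23 to root → [23, 27, 21, 22, 25, 6, 13, 7, 10, 16]
  23 vs larger child 27 at index 1, swap → [27, 23, 21, 22, 25, 6, 13, 7, 10, 16]
  23 vs larger child 25 at index 4, swap → [27, 25, 21, 22, 23, 6, 13, 7, 10, 16]
extract-max #3 returns 27:
  remove root 27; move last element 16 to root → [16, 25, 21, 22, 23, 6, 13, 7, 10]
  16 vs larger child 25 at index 1, swap → [25, 16, 21, 22, 23, 6, 13, 7, 10]
  16 vs larger child 23 at index 4, swap → [25, 23, 21, 22, 16, 6, 13, 7, 10]
extract-max #4 returns 25:
  remove root 25; move last element 10 to root → [10, 23, 21, 22, 16, 6, 13, 7]
  10 vs larger child 23 at index 1, swap → [23, 10, 21, 22, 16, 6, 13, 7]
  10 vs larger child 22 at index 3, swap → [23, 22, 21, 10, 16, 6, 13, 7]
extract-max #5 returns 23:
  remove root 23; move last element 7 to root → [7, 22, 21, 10, 16, 6, 13]
  7 vs larger child 22 at index 1, swap → [22, 7, 21, 10, 16, 6, 13]
  7 vs larger child 16 at index 4, swap → [22, 16, 21, 10, 7, 6, 13]

[22, 16, 21, 10, 7, 6, 13]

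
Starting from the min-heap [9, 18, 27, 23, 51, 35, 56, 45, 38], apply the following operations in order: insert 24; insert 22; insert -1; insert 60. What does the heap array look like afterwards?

[-1, 18, 9, 23, 22, 27, 56, 45, 38, 51, 24, 35, 60]

insert 24:
  append 24 at index 9 → [9, 18, 27, 23, 51, 35, 56, 45, 38, 24]
  24 < parent 51 at index 4, swap → [9, 18, 27, 23, 24, 35, 56, 45, 38, 51]
insert 22:
  append 22 at index 10 → [9, 18, 27, 23, 24, 35, 56, 45, 38, 51, 22]
  22 < parent 24 at index 4, swap → [9, 18, 27, 23, 22, 35, 56, 45, 38, 51, 24]
insert -1:
  append -1 at index 11 → [9, 18, 27, 23, 22, 35, 56, 45, 38, 51, 24, -1]
  -1 < parent 35 at index 5, swap → [9, 18, 27, 23, 22, -1, 56, 45, 38, 51, 24, 35]
  -1 < parent 27 at index 2, swap → [9, 18, -1, 23, 22, 27, 56, 45, 38, 51, 24, 35]
  -1 < parent 9 at index 0, swap → [-1, 18, 9, 23, 22, 27, 56, 45, 38, 51, 24, 35]
insert 60:
  append 60 at index 12 → [-1, 18, 9, 23, 22, 27, 56, 45, 38, 51, 24, 35, 60] (no swap needed)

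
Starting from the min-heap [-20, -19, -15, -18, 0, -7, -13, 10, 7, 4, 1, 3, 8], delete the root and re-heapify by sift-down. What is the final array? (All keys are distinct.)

remove root -20; move last element 8 to root → [8, -19, -15, -18, 0, -7, -13, 10, 7, 4, 1, 3]
8 vs smaller child -19 at index 1, swap → [-19, 8, -15, -18, 0, -7, -13, 10, 7, 4, 1, 3]
8 vs smaller child -18 at index 3, swap → [-19, -18, -15, 8, 0, -7, -13, 10, 7, 4, 1, 3]
8 vs smaller child 7 at index 8, swap → [-19, -18, -15, 7, 0, -7, -13, 10, 8, 4, 1, 3]

[-19, -18, -15, 7, 0, -7, -13, 10, 8, 4, 1, 3]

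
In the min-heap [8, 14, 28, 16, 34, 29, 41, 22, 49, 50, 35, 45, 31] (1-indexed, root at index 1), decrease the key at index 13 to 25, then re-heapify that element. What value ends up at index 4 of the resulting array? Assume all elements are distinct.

16

set index 13 from 31 to 25 → [8, 14, 28, 16, 34, 29, 41, 22, 49, 50, 35, 45, 25]
25 < parent 29 at index 6, swap → [8, 14, 28, 16, 34, 25, 41, 22, 49, 50, 35, 45, 29]
25 < parent 28 at index 3, swap → [8, 14, 25, 16, 34, 28, 41, 22, 49, 50, 35, 45, 29]
resulting array: [8, 14, 25, 16, 34, 28, 41, 22, 49, 50, 35, 45, 29]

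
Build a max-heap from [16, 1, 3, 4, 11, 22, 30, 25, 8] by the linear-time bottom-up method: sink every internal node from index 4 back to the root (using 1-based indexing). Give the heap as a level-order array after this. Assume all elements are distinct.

[30, 25, 22, 8, 11, 16, 3, 4, 1]

sift down from index 4:
  4 vs larger child 25 at index 8, swap → [16, 1, 3, 25, 11, 22, 30, 4, 8]
sift down from index 3:
  3 vs larger child 30 at index 7, swap → [16, 1, 30, 25, 11, 22, 3, 4, 8]
sift down from index 2:
  1 vs larger child 25 at index 4, swap → [16, 25, 30, 1, 11, 22, 3, 4, 8]
  1 vs larger child 8 at index 9, swap → [16, 25, 30, 8, 11, 22, 3, 4, 1]
sift down from index 1:
  16 vs larger child 30 at index 3, swap → [30, 25, 16, 8, 11, 22, 3, 4, 1]
  16 vs larger child 22 at index 6, swap → [30, 25, 22, 8, 11, 16, 3, 4, 1]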